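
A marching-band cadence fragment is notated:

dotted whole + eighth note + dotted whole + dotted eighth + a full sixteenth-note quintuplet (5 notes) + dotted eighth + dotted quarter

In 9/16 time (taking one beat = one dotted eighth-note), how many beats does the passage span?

22

One dotted eighth-note beat = 3 sixteenth notes.
In sixteenth notes: dotted whole = 24; eighth note = 2; dotted whole = 24; dotted eighth = 3; a full sixteenth-note quintuplet (5 notes) (five quintuplet sixteenths span one quarter) = 4; dotted eighth = 3; dotted quarter = 6.
Altogether 24 + 2 + 24 + 3 + 4 + 3 + 6 = 66.
66 ÷ 3 = 22 beats.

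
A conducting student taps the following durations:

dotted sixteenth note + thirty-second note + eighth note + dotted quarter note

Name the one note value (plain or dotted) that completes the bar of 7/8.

The bar of 7/8 = 28 thirty-second notes.
Working in thirty-second notes: dotted sixteenth note = 3; thirty-second note = 1; eighth note = 4; dotted quarter note = 12.
Sum: 3 + 1 + 4 + 12 = 20.
Remaining: 28 − 20 = 8 thirty-second notes, which is a quarter note.

quarter note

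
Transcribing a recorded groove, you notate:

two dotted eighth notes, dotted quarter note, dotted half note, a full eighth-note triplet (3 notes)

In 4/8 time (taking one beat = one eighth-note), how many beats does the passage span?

14

One eighth-note beat = 2 sixteenth notes.
Express everything in sixteenth notes: dotted eighth note = 3; dotted eighth note = 3; dotted quarter note = 6; dotted half note = 12; a full eighth-note triplet (3 notes) (three triplet eighths span one quarter) = 4.
Altogether 3 + 3 + 6 + 12 + 4 = 28.
28 ÷ 2 = 14 beats.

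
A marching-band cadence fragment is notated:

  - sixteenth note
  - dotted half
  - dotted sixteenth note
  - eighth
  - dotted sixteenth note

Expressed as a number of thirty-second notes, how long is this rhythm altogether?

Convert each value to thirty-second notes: sixteenth note = 2; dotted half = 24; dotted sixteenth note = 3; eighth = 4; dotted sixteenth note = 3.
Adding: 2 + 24 + 3 + 4 + 3 = 36 thirty-second notes.

36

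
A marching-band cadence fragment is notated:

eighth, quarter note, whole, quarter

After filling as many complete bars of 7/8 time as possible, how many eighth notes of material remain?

6

One bar of 7/8 = 7 eighth notes.
Each duration in eighth notes: eighth = 1; quarter note = 2; whole = 8; quarter = 2.
Sum: 1 + 2 + 8 + 2 = 13.
13 ÷ 7 = 1 complete bar with 6 eighth notes remaining.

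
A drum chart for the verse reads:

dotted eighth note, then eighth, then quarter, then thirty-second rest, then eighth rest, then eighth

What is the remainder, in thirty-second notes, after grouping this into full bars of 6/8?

3

One bar of 6/8 = 24 thirty-second notes.
Each duration in thirty-second notes: dotted eighth note = 6; eighth = 4; quarter = 8; thirty-second rest = 1; eighth rest = 4; eighth = 4.
Total: 6 + 4 + 8 + 1 + 4 + 4 = 27.
27 ÷ 24 = 1 complete bar with 3 thirty-second notes remaining.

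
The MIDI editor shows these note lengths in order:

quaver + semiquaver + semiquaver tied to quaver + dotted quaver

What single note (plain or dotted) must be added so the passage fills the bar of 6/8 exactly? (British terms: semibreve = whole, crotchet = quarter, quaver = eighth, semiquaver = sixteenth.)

The bar of 6/8 = 12 sixteenth notes.
Express everything in sixteenth notes: quaver = 2; semiquaver = 1; semiquaver tied to quaver (semiquaver + quaver) = 3; dotted quaver = 3.
Sum: 2 + 1 + 3 + 3 = 9.
Remaining: 12 − 9 = 3 sixteenth notes, which is a dotted eighth note.

dotted eighth note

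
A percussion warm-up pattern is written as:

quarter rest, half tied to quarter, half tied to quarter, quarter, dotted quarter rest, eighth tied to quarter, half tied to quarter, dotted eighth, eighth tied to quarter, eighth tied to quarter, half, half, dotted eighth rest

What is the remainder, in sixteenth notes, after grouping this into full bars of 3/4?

One bar of 3/4 = 12 sixteenth notes.
Express everything in sixteenth notes: quarter rest = 4; half tied to quarter (half + quarter) = 12; half tied to quarter (half + quarter) = 12; quarter = 4; dotted quarter rest = 6; eighth tied to quarter (eighth + quarter) = 6; half tied to quarter (half + quarter) = 12; dotted eighth = 3; eighth tied to quarter (eighth + quarter) = 6; eighth tied to quarter (eighth + quarter) = 6; half = 8; half = 8; dotted eighth rest = 3.
Total: 4 + 12 + 12 + 4 + 6 + 6 + 12 + 3 + 6 + 6 + 8 + 8 + 3 = 90.
90 ÷ 12 = 7 complete bars with 6 sixteenth notes remaining.

6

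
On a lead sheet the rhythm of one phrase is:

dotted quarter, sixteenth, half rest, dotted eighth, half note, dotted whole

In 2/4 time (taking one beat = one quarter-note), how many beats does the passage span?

One quarter-note beat = 4 sixteenth notes.
Each duration in sixteenth notes: dotted quarter = 6; sixteenth = 1; half rest = 8; dotted eighth = 3; half note = 8; dotted whole = 24.
Sum: 6 + 1 + 8 + 3 + 8 + 24 = 50.
50 ÷ 4 = 12.5 beats.

12.5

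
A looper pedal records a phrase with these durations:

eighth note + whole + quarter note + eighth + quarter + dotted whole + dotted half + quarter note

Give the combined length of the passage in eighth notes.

Each duration in eighth notes: eighth note = 1; whole = 8; quarter note = 2; eighth = 1; quarter = 2; dotted whole = 12; dotted half = 6; quarter note = 2.
Total: 1 + 8 + 2 + 1 + 2 + 12 + 6 + 2 = 34 eighth notes.

34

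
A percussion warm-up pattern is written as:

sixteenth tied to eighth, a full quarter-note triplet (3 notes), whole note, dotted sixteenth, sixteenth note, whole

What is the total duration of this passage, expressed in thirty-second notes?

Each duration in thirty-second notes: sixteenth tied to eighth (sixteenth + eighth) = 6; a full quarter-note triplet (3 notes) (three triplet quarters span one half) = 16; whole note = 32; dotted sixteenth = 3; sixteenth note = 2; whole = 32.
Sum: 6 + 16 + 32 + 3 + 2 + 32 = 91 thirty-second notes.

91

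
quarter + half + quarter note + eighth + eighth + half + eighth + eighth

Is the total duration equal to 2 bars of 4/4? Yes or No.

Yes

One bar of 4/4 = 8 eighth notes, so 2 bars = 16.
In eighth notes: quarter = 2; half = 4; quarter note = 2; eighth = 1; eighth = 1; half = 4; eighth = 1; eighth = 1.
Adding: 2 + 4 + 2 + 1 + 1 + 4 + 1 + 1 = 16.
16 equals 16, so the answer is Yes.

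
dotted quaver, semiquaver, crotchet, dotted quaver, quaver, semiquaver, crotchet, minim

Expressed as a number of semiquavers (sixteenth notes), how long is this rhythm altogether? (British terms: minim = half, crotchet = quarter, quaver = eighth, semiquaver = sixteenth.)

26

Working in sixteenth notes: dotted quaver = 3; semiquaver = 1; crotchet = 4; dotted quaver = 3; quaver = 2; semiquaver = 1; crotchet = 4; minim = 8.
Sum: 3 + 1 + 4 + 3 + 2 + 1 + 4 + 8 = 26 sixteenth notes.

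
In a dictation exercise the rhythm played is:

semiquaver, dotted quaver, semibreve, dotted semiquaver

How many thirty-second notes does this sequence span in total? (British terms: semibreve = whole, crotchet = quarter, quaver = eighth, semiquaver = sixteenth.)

43

Working in thirty-second notes: semiquaver = 2; dotted quaver = 6; semibreve = 32; dotted semiquaver = 3.
Total: 2 + 6 + 32 + 3 = 43 thirty-second notes.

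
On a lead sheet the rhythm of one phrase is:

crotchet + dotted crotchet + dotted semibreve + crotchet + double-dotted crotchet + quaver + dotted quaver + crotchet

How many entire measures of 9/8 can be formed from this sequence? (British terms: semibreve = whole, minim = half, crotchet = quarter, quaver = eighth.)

3

One bar of 9/8 = 18 sixteenth notes.
Convert each value to sixteenth notes: crotchet = 4; dotted crotchet = 6; dotted semibreve = 24; crotchet = 4; double-dotted crotchet = 7; quaver = 2; dotted quaver = 3; crotchet = 4.
Adding: 4 + 6 + 24 + 4 + 7 + 2 + 3 + 4 = 54.
54 ÷ 18 = 3 complete bars with 0 left over.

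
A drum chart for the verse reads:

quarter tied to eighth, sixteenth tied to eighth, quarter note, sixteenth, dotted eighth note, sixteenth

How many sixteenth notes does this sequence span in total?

Working in sixteenth notes: quarter tied to eighth (quarter + eighth) = 6; sixteenth tied to eighth (sixteenth + eighth) = 3; quarter note = 4; sixteenth = 1; dotted eighth note = 3; sixteenth = 1.
Altogether 6 + 3 + 4 + 1 + 3 + 1 = 18 sixteenth notes.

18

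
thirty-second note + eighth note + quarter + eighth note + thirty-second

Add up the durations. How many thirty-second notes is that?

18

Express everything in thirty-second notes: thirty-second note = 1; eighth note = 4; quarter = 8; eighth note = 4; thirty-second = 1.
Sum: 1 + 4 + 8 + 4 + 1 = 18 thirty-second notes.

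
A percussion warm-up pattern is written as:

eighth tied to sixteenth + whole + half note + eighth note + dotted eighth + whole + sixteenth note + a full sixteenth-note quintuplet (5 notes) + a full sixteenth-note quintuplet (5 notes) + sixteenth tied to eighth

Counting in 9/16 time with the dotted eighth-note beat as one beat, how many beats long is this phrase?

One dotted eighth-note beat = 3 sixteenth notes.
Express everything in sixteenth notes: eighth tied to sixteenth (eighth + sixteenth) = 3; whole = 16; half note = 8; eighth note = 2; dotted eighth = 3; whole = 16; sixteenth note = 1; a full sixteenth-note quintuplet (5 notes) (five quintuplet sixteenths span one quarter) = 4; a full sixteenth-note quintuplet (5 notes) (five quintuplet sixteenths span one quarter) = 4; sixteenth tied to eighth (sixteenth + eighth) = 3.
Adding: 3 + 16 + 8 + 2 + 3 + 16 + 1 + 4 + 4 + 3 = 60.
60 ÷ 3 = 20 beats.

20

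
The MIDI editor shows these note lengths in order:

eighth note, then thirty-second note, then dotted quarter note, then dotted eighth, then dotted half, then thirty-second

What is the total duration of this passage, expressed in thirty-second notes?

Working in thirty-second notes: eighth note = 4; thirty-second note = 1; dotted quarter note = 12; dotted eighth = 6; dotted half = 24; thirty-second = 1.
Adding: 4 + 1 + 12 + 6 + 24 + 1 = 48 thirty-second notes.

48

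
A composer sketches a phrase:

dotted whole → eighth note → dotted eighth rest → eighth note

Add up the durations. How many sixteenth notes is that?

Each duration in sixteenth notes: dotted whole = 24; eighth note = 2; dotted eighth rest = 3; eighth note = 2.
Altogether 24 + 2 + 3 + 2 = 31 sixteenth notes.

31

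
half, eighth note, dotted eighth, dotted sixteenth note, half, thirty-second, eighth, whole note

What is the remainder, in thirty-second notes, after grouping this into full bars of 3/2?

One bar of 3/2 = 48 thirty-second notes.
Working in thirty-second notes: half = 16; eighth note = 4; dotted eighth = 6; dotted sixteenth note = 3; half = 16; thirty-second = 1; eighth = 4; whole note = 32.
Sum: 16 + 4 + 6 + 3 + 16 + 1 + 4 + 32 = 82.
82 ÷ 48 = 1 complete bar with 34 thirty-second notes remaining.

34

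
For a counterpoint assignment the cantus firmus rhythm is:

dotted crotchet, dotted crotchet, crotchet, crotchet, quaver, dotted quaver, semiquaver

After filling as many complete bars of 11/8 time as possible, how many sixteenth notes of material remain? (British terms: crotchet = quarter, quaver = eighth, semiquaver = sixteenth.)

4

One bar of 11/8 = 22 sixteenth notes.
Express everything in sixteenth notes: dotted crotchet = 6; dotted crotchet = 6; crotchet = 4; crotchet = 4; quaver = 2; dotted quaver = 3; semiquaver = 1.
Total: 6 + 6 + 4 + 4 + 2 + 3 + 1 = 26.
26 ÷ 22 = 1 complete bar with 4 sixteenth notes remaining.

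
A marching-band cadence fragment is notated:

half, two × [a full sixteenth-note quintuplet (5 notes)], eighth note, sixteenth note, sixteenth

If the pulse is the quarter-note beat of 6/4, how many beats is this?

One quarter-note beat = 4 sixteenth notes.
Express everything in sixteenth notes: half = 8; a full sixteenth-note quintuplet (5 notes) (five quintuplet sixteenths span one quarter) = 4; a full sixteenth-note quintuplet (5 notes) (five quintuplet sixteenths span one quarter) = 4; eighth note = 2; sixteenth note = 1; sixteenth = 1.
Altogether 8 + 4 + 4 + 2 + 1 + 1 = 20.
20 ÷ 4 = 5 beats.

5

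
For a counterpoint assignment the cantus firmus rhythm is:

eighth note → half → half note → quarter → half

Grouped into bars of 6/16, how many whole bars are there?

One bar of 6/16 = 3 eighth notes.
Convert each value to eighth notes: eighth note = 1; half = 4; half note = 4; quarter = 2; half = 4.
Total: 1 + 4 + 4 + 2 + 4 = 15.
15 ÷ 3 = 5 complete bars with 0 left over.

5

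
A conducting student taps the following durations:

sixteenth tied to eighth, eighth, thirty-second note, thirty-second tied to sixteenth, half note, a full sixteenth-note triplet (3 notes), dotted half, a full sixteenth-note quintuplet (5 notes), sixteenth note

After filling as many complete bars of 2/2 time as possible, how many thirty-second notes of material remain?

4

One bar of 2/2 = 32 thirty-second notes.
In thirty-second notes: sixteenth tied to eighth (sixteenth + eighth) = 6; eighth = 4; thirty-second note = 1; thirty-second tied to sixteenth (thirty-second + sixteenth) = 3; half note = 16; a full sixteenth-note triplet (3 notes) (three triplet sixteenths span one eighth) = 4; dotted half = 24; a full sixteenth-note quintuplet (5 notes) (five quintuplet sixteenths span one quarter) = 8; sixteenth note = 2.
Altogether 6 + 4 + 1 + 3 + 16 + 4 + 24 + 8 + 2 = 68.
68 ÷ 32 = 2 complete bars with 4 thirty-second notes remaining.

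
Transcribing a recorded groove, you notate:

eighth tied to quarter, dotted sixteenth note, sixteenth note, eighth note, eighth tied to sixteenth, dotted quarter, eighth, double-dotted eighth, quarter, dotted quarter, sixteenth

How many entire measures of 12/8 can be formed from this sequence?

One bar of 12/8 = 48 thirty-second notes.
Convert each value to thirty-second notes: eighth tied to quarter (eighth + quarter) = 12; dotted sixteenth note = 3; sixteenth note = 2; eighth note = 4; eighth tied to sixteenth (eighth + sixteenth) = 6; dotted quarter = 12; eighth = 4; double-dotted eighth = 7; quarter = 8; dotted quarter = 12; sixteenth = 2.
Total: 12 + 3 + 2 + 4 + 6 + 12 + 4 + 7 + 8 + 12 + 2 = 72.
72 ÷ 48 = 1 complete bar with 24 left over.

1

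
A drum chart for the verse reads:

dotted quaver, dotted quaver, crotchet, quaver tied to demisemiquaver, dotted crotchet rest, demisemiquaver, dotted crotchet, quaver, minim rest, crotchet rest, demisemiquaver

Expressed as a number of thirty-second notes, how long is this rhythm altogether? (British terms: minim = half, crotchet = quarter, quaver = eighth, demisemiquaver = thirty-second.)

79

Working in thirty-second notes: dotted quaver = 6; dotted quaver = 6; crotchet = 8; quaver tied to demisemiquaver (quaver + demisemiquaver) = 5; dotted crotchet rest = 12; demisemiquaver = 1; dotted crotchet = 12; quaver = 4; minim rest = 16; crotchet rest = 8; demisemiquaver = 1.
Adding: 6 + 6 + 8 + 5 + 12 + 1 + 12 + 4 + 16 + 8 + 1 = 79 thirty-second notes.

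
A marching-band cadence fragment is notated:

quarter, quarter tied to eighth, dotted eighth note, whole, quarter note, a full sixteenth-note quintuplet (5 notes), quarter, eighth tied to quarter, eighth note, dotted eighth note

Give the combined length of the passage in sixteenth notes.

52

Convert each value to sixteenth notes: quarter = 4; quarter tied to eighth (quarter + eighth) = 6; dotted eighth note = 3; whole = 16; quarter note = 4; a full sixteenth-note quintuplet (5 notes) (five quintuplet sixteenths span one quarter) = 4; quarter = 4; eighth tied to quarter (eighth + quarter) = 6; eighth note = 2; dotted eighth note = 3.
Sum: 4 + 6 + 3 + 16 + 4 + 4 + 4 + 6 + 2 + 3 = 52 sixteenth notes.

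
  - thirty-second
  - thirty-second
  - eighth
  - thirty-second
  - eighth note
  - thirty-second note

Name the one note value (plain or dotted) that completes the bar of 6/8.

The bar of 6/8 = 24 thirty-second notes.
Working in thirty-second notes: thirty-second = 1; thirty-second = 1; eighth = 4; thirty-second = 1; eighth note = 4; thirty-second note = 1.
Altogether 1 + 1 + 4 + 1 + 4 + 1 = 12.
Remaining: 24 − 12 = 12 thirty-second notes, which is a dotted quarter note.

dotted quarter note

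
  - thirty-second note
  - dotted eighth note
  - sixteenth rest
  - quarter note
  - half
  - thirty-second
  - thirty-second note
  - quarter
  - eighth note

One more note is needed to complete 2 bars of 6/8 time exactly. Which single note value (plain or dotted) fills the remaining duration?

2 bars of 6/8 = 48 thirty-second notes.
Express everything in thirty-second notes: thirty-second note = 1; dotted eighth note = 6; sixteenth rest = 2; quarter note = 8; half = 16; thirty-second = 1; thirty-second note = 1; quarter = 8; eighth note = 4.
Total: 1 + 6 + 2 + 8 + 16 + 1 + 1 + 8 + 4 = 47.
Remaining: 48 − 47 = 1 thirty-second note, which is a thirty-second note.

thirty-second note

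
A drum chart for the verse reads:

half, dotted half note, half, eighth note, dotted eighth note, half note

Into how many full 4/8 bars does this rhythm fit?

5

One bar of 4/8 = 8 sixteenth notes.
Express everything in sixteenth notes: half = 8; dotted half note = 12; half = 8; eighth note = 2; dotted eighth note = 3; half note = 8.
Adding: 8 + 12 + 8 + 2 + 3 + 8 = 41.
41 ÷ 8 = 5 complete bars with 1 left over.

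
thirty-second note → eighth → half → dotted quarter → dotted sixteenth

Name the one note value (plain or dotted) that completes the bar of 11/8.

The bar of 11/8 = 44 thirty-second notes.
Convert each value to thirty-second notes: thirty-second note = 1; eighth = 4; half = 16; dotted quarter = 12; dotted sixteenth = 3.
Total: 1 + 4 + 16 + 12 + 3 = 36.
Remaining: 44 − 36 = 8 thirty-second notes, which is a quarter note.

quarter note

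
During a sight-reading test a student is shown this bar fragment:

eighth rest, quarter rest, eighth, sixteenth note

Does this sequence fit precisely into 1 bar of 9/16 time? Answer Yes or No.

One bar of 9/16 = 9 sixteenth notes.
Each duration in sixteenth notes: eighth rest = 2; quarter rest = 4; eighth = 2; sixteenth note = 1.
Total: 2 + 4 + 2 + 1 = 9.
9 equals 9, so the answer is Yes.

Yes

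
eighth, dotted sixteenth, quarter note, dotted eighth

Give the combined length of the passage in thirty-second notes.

21

Convert each value to thirty-second notes: eighth = 4; dotted sixteenth = 3; quarter note = 8; dotted eighth = 6.
Sum: 4 + 3 + 8 + 6 = 21 thirty-second notes.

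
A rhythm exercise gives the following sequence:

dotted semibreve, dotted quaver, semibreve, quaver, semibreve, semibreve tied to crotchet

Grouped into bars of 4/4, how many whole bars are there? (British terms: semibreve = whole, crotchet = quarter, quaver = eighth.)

5

One bar of 4/4 = 16 sixteenth notes.
Convert each value to sixteenth notes: dotted semibreve = 24; dotted quaver = 3; semibreve = 16; quaver = 2; semibreve = 16; semibreve tied to crotchet (semibreve + crotchet) = 20.
Total: 24 + 3 + 16 + 2 + 16 + 20 = 81.
81 ÷ 16 = 5 complete bars with 1 left over.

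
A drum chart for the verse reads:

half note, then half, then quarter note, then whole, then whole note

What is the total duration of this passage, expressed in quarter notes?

In quarter notes: half note = 2; half = 2; quarter note = 1; whole = 4; whole note = 4.
Sum: 2 + 2 + 1 + 4 + 4 = 13 quarter notes.

13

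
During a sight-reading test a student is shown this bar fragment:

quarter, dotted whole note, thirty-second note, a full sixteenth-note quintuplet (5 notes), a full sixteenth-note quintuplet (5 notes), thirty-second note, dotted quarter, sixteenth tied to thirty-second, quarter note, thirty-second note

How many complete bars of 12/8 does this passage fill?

2

One bar of 12/8 = 48 thirty-second notes.
In thirty-second notes: quarter = 8; dotted whole note = 48; thirty-second note = 1; a full sixteenth-note quintuplet (5 notes) (five quintuplet sixteenths span one quarter) = 8; a full sixteenth-note quintuplet (5 notes) (five quintuplet sixteenths span one quarter) = 8; thirty-second note = 1; dotted quarter = 12; sixteenth tied to thirty-second (sixteenth + thirty-second) = 3; quarter note = 8; thirty-second note = 1.
Total: 8 + 48 + 1 + 8 + 8 + 1 + 12 + 3 + 8 + 1 = 98.
98 ÷ 48 = 2 complete bars with 2 left over.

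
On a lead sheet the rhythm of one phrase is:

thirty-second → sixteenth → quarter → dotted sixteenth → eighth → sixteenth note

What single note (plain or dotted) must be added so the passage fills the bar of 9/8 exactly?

half note

The bar of 9/8 = 36 thirty-second notes.
In thirty-second notes: thirty-second = 1; sixteenth = 2; quarter = 8; dotted sixteenth = 3; eighth = 4; sixteenth note = 2.
Adding: 1 + 2 + 8 + 3 + 4 + 2 = 20.
Remaining: 36 − 20 = 16 thirty-second notes, which is a half note.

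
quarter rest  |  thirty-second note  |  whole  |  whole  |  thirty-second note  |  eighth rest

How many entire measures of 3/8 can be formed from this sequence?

6

One bar of 3/8 = 12 thirty-second notes.
Each duration in thirty-second notes: quarter rest = 8; thirty-second note = 1; whole = 32; whole = 32; thirty-second note = 1; eighth rest = 4.
Sum: 8 + 1 + 32 + 32 + 1 + 4 = 78.
78 ÷ 12 = 6 complete bars with 6 left over.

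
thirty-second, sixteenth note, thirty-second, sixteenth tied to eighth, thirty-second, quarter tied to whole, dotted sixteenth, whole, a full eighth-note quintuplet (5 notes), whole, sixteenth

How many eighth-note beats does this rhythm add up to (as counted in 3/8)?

34

One eighth-note beat = 4 thirty-second notes.
Convert each value to thirty-second notes: thirty-second = 1; sixteenth note = 2; thirty-second = 1; sixteenth tied to eighth (sixteenth + eighth) = 6; thirty-second = 1; quarter tied to whole (quarter + whole) = 40; dotted sixteenth = 3; whole = 32; a full eighth-note quintuplet (5 notes) (five quintuplet eighths span one half) = 16; whole = 32; sixteenth = 2.
Total: 1 + 2 + 1 + 6 + 1 + 40 + 3 + 32 + 16 + 32 + 2 = 136.
136 ÷ 4 = 34 beats.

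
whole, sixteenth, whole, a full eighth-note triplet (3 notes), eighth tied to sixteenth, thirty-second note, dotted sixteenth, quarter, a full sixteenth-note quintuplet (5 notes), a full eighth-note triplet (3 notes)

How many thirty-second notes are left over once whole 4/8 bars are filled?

12

One bar of 4/8 = 16 thirty-second notes.
Express everything in thirty-second notes: whole = 32; sixteenth = 2; whole = 32; a full eighth-note triplet (3 notes) (three triplet eighths span one quarter) = 8; eighth tied to sixteenth (eighth + sixteenth) = 6; thirty-second note = 1; dotted sixteenth = 3; quarter = 8; a full sixteenth-note quintuplet (5 notes) (five quintuplet sixteenths span one quarter) = 8; a full eighth-note triplet (3 notes) (three triplet eighths span one quarter) = 8.
Altogether 32 + 2 + 32 + 8 + 6 + 1 + 3 + 8 + 8 + 8 = 108.
108 ÷ 16 = 6 complete bars with 12 thirty-second notes remaining.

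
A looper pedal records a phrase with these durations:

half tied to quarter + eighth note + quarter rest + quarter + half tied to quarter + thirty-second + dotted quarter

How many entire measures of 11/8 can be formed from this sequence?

1

One bar of 11/8 = 44 thirty-second notes.
Each duration in thirty-second notes: half tied to quarter (half + quarter) = 24; eighth note = 4; quarter rest = 8; quarter = 8; half tied to quarter (half + quarter) = 24; thirty-second = 1; dotted quarter = 12.
Adding: 24 + 4 + 8 + 8 + 24 + 1 + 12 = 81.
81 ÷ 44 = 1 complete bar with 37 left over.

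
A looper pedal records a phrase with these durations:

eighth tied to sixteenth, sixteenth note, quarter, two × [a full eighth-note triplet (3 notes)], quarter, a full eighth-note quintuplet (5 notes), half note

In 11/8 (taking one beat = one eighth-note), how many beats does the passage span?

18

One eighth-note beat = 2 sixteenth notes.
Express everything in sixteenth notes: eighth tied to sixteenth (eighth + sixteenth) = 3; sixteenth note = 1; quarter = 4; a full eighth-note triplet (3 notes) (three triplet eighths span one quarter) = 4; a full eighth-note triplet (3 notes) (three triplet eighths span one quarter) = 4; quarter = 4; a full eighth-note quintuplet (5 notes) (five quintuplet eighths span one half) = 8; half note = 8.
Adding: 3 + 1 + 4 + 4 + 4 + 4 + 8 + 8 = 36.
36 ÷ 2 = 18 beats.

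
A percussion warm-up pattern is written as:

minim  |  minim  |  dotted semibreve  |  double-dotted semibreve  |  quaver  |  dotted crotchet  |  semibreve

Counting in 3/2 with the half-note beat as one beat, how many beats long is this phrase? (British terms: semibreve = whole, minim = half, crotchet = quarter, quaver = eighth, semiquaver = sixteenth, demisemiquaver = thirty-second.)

One half-note beat = 4 eighth notes.
In eighth notes: minim = 4; minim = 4; dotted semibreve = 12; double-dotted semibreve = 14; quaver = 1; dotted crotchet = 3; semibreve = 8.
Adding: 4 + 4 + 12 + 14 + 1 + 3 + 8 = 46.
46 ÷ 4 = 11.5 beats.

11.5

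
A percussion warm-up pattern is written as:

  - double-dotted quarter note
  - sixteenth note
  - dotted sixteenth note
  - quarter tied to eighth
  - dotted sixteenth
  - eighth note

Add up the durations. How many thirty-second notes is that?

38

Working in thirty-second notes: double-dotted quarter note = 14; sixteenth note = 2; dotted sixteenth note = 3; quarter tied to eighth (quarter + eighth) = 12; dotted sixteenth = 3; eighth note = 4.
Sum: 14 + 2 + 3 + 12 + 3 + 4 = 38 thirty-second notes.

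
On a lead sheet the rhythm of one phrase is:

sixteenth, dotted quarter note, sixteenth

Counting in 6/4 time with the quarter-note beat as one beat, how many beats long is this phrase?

2

One quarter-note beat = 4 sixteenth notes.
Working in sixteenth notes: sixteenth = 1; dotted quarter note = 6; sixteenth = 1.
Sum: 1 + 6 + 1 = 8.
8 ÷ 4 = 2 beats.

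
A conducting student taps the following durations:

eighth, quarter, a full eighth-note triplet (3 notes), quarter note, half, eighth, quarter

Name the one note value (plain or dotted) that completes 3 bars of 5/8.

eighth note

3 bars of 5/8 = 15 eighth notes.
Working in eighth notes: eighth = 1; quarter = 2; a full eighth-note triplet (3 notes) (three triplet eighths span one quarter) = 2; quarter note = 2; half = 4; eighth = 1; quarter = 2.
Adding: 1 + 2 + 2 + 2 + 4 + 1 + 2 = 14.
Remaining: 15 − 14 = 1 eighth note, which is a eighth note.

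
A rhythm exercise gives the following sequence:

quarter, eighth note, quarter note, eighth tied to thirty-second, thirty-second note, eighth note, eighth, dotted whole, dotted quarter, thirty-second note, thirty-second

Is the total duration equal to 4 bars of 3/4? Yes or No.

Yes

One bar of 3/4 = 24 thirty-second notes, so 4 bars = 96.
Working in thirty-second notes: quarter = 8; eighth note = 4; quarter note = 8; eighth tied to thirty-second (eighth + thirty-second) = 5; thirty-second note = 1; eighth note = 4; eighth = 4; dotted whole = 48; dotted quarter = 12; thirty-second note = 1; thirty-second = 1.
Sum: 8 + 4 + 8 + 5 + 1 + 4 + 4 + 48 + 12 + 1 + 1 = 96.
96 equals 96, so the answer is Yes.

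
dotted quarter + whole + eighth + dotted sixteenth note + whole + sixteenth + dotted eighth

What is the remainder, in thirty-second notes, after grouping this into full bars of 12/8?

43

One bar of 12/8 = 48 thirty-second notes.
Convert each value to thirty-second notes: dotted quarter = 12; whole = 32; eighth = 4; dotted sixteenth note = 3; whole = 32; sixteenth = 2; dotted eighth = 6.
Total: 12 + 32 + 4 + 3 + 32 + 2 + 6 = 91.
91 ÷ 48 = 1 complete bar with 43 thirty-second notes remaining.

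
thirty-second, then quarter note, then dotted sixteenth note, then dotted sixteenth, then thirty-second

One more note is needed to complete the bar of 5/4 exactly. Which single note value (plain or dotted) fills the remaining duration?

dotted half note

The bar of 5/4 = 40 thirty-second notes.
Each duration in thirty-second notes: thirty-second = 1; quarter note = 8; dotted sixteenth note = 3; dotted sixteenth = 3; thirty-second = 1.
Sum: 1 + 8 + 3 + 3 + 1 = 16.
Remaining: 40 − 16 = 24 thirty-second notes, which is a dotted half note.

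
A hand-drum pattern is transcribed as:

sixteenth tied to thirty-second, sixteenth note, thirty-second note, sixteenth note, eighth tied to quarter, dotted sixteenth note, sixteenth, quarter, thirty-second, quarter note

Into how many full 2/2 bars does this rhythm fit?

One bar of 2/2 = 32 thirty-second notes.
Working in thirty-second notes: sixteenth tied to thirty-second (sixteenth + thirty-second) = 3; sixteenth note = 2; thirty-second note = 1; sixteenth note = 2; eighth tied to quarter (eighth + quarter) = 12; dotted sixteenth note = 3; sixteenth = 2; quarter = 8; thirty-second = 1; quarter note = 8.
Adding: 3 + 2 + 1 + 2 + 12 + 3 + 2 + 8 + 1 + 8 = 42.
42 ÷ 32 = 1 complete bar with 10 left over.

1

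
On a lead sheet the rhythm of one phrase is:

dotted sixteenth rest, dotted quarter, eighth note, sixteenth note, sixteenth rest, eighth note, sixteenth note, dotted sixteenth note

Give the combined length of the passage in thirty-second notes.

Express everything in thirty-second notes: dotted sixteenth rest = 3; dotted quarter = 12; eighth note = 4; sixteenth note = 2; sixteenth rest = 2; eighth note = 4; sixteenth note = 2; dotted sixteenth note = 3.
Adding: 3 + 12 + 4 + 2 + 2 + 4 + 2 + 3 = 32 thirty-second notes.

32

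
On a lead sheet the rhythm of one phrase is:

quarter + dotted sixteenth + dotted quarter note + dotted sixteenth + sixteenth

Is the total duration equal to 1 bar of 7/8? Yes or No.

One bar of 7/8 = 28 thirty-second notes.
Each duration in thirty-second notes: quarter = 8; dotted sixteenth = 3; dotted quarter note = 12; dotted sixteenth = 3; sixteenth = 2.
Adding: 8 + 3 + 12 + 3 + 2 = 28.
28 equals 28, so the answer is Yes.

Yes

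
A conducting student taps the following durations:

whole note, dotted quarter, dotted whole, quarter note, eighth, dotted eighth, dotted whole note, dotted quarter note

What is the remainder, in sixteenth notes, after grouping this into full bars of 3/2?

One bar of 3/2 = 24 sixteenth notes.
Express everything in sixteenth notes: whole note = 16; dotted quarter = 6; dotted whole = 24; quarter note = 4; eighth = 2; dotted eighth = 3; dotted whole note = 24; dotted quarter note = 6.
Sum: 16 + 6 + 24 + 4 + 2 + 3 + 24 + 6 = 85.
85 ÷ 24 = 3 complete bars with 13 sixteenth notes remaining.

13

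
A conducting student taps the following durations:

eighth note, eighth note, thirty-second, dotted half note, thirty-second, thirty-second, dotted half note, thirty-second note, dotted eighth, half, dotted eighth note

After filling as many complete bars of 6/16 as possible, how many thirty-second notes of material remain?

One bar of 6/16 = 12 thirty-second notes.
Working in thirty-second notes: eighth note = 4; eighth note = 4; thirty-second = 1; dotted half note = 24; thirty-second = 1; thirty-second = 1; dotted half note = 24; thirty-second note = 1; dotted eighth = 6; half = 16; dotted eighth note = 6.
Total: 4 + 4 + 1 + 24 + 1 + 1 + 24 + 1 + 6 + 16 + 6 = 88.
88 ÷ 12 = 7 complete bars with 4 thirty-second notes remaining.

4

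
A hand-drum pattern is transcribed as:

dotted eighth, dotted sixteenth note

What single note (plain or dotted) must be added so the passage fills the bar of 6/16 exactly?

The bar of 6/16 = 12 thirty-second notes.
Each duration in thirty-second notes: dotted eighth = 6; dotted sixteenth note = 3.
Adding: 6 + 3 = 9.
Remaining: 12 − 9 = 3 thirty-second notes, which is a dotted sixteenth note.

dotted sixteenth note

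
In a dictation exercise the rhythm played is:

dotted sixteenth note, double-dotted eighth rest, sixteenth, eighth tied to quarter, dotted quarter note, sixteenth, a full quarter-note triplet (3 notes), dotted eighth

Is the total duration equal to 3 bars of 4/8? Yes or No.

No

One bar of 4/8 = 16 thirty-second notes, so 3 bars = 48.
Working in thirty-second notes: dotted sixteenth note = 3; double-dotted eighth rest = 7; sixteenth = 2; eighth tied to quarter (eighth + quarter) = 12; dotted quarter note = 12; sixteenth = 2; a full quarter-note triplet (3 notes) (three triplet quarters span one half) = 16; dotted eighth = 6.
Altogether 3 + 7 + 2 + 12 + 12 + 2 + 16 + 6 = 60.
60 exceeds 48, so the answer is No.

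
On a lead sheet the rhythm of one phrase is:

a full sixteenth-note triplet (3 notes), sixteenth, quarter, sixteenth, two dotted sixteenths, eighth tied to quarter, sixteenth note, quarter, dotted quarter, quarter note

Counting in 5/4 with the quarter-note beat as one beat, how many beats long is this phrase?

One quarter-note beat = 8 thirty-second notes.
Express everything in thirty-second notes: a full sixteenth-note triplet (3 notes) (three triplet sixteenths span one eighth) = 4; sixteenth = 2; quarter = 8; sixteenth = 2; dotted sixteenth = 3; dotted sixteenth = 3; eighth tied to quarter (eighth + quarter) = 12; sixteenth note = 2; quarter = 8; dotted quarter = 12; quarter note = 8.
Total: 4 + 2 + 8 + 2 + 3 + 3 + 12 + 2 + 8 + 12 + 8 = 64.
64 ÷ 8 = 8 beats.

8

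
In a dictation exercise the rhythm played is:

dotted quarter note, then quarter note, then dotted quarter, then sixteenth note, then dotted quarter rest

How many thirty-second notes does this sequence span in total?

Each duration in thirty-second notes: dotted quarter note = 12; quarter note = 8; dotted quarter = 12; sixteenth note = 2; dotted quarter rest = 12.
Altogether 12 + 8 + 12 + 2 + 12 = 46 thirty-second notes.

46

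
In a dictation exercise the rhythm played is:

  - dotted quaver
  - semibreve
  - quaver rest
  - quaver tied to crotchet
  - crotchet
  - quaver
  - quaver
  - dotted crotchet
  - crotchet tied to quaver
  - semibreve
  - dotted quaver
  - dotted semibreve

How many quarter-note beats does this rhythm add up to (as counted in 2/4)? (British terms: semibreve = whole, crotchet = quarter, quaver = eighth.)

One quarter-note beat = 4 sixteenth notes.
Express everything in sixteenth notes: dotted quaver = 3; semibreve = 16; quaver rest = 2; quaver tied to crotchet (quaver + crotchet) = 6; crotchet = 4; quaver = 2; quaver = 2; dotted crotchet = 6; crotchet tied to quaver (crotchet + quaver) = 6; semibreve = 16; dotted quaver = 3; dotted semibreve = 24.
Altogether 3 + 16 + 2 + 6 + 4 + 2 + 2 + 6 + 6 + 16 + 3 + 24 = 90.
90 ÷ 4 = 22.5 beats.

22.5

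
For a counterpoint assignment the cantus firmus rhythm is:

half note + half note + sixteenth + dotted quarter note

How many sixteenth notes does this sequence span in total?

23

Convert each value to sixteenth notes: half note = 8; half note = 8; sixteenth = 1; dotted quarter note = 6.
Adding: 8 + 8 + 1 + 6 = 23 sixteenth notes.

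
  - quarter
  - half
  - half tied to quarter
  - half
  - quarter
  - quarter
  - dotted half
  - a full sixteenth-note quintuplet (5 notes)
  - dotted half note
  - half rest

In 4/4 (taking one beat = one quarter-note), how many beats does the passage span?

19

One quarter-note beat = 2 eighth notes.
In eighth notes: quarter = 2; half = 4; half tied to quarter (half + quarter) = 6; half = 4; quarter = 2; quarter = 2; dotted half = 6; a full sixteenth-note quintuplet (5 notes) (five quintuplet sixteenths span one quarter) = 2; dotted half note = 6; half rest = 4.
Adding: 2 + 4 + 6 + 4 + 2 + 2 + 6 + 2 + 6 + 4 = 38.
38 ÷ 2 = 19 beats.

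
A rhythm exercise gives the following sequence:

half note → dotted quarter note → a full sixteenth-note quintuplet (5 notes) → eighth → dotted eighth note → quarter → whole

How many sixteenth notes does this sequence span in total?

43

Working in sixteenth notes: half note = 8; dotted quarter note = 6; a full sixteenth-note quintuplet (5 notes) (five quintuplet sixteenths span one quarter) = 4; eighth = 2; dotted eighth note = 3; quarter = 4; whole = 16.
Adding: 8 + 6 + 4 + 2 + 3 + 4 + 16 = 43 sixteenth notes.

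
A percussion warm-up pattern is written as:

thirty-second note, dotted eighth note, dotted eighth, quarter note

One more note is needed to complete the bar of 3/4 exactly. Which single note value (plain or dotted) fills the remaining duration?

dotted sixteenth note

The bar of 3/4 = 24 thirty-second notes.
Express everything in thirty-second notes: thirty-second note = 1; dotted eighth note = 6; dotted eighth = 6; quarter note = 8.
Altogether 1 + 6 + 6 + 8 = 21.
Remaining: 24 − 21 = 3 thirty-second notes, which is a dotted sixteenth note.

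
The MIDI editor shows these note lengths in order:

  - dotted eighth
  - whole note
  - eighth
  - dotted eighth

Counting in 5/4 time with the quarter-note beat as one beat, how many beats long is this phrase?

6

One quarter-note beat = 4 sixteenth notes.
Working in sixteenth notes: dotted eighth = 3; whole note = 16; eighth = 2; dotted eighth = 3.
Sum: 3 + 16 + 2 + 3 = 24.
24 ÷ 4 = 6 beats.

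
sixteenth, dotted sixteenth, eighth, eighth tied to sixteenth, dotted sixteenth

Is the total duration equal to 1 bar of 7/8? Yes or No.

One bar of 7/8 = 28 thirty-second notes.
Express everything in thirty-second notes: sixteenth = 2; dotted sixteenth = 3; eighth = 4; eighth tied to sixteenth (eighth + sixteenth) = 6; dotted sixteenth = 3.
Sum: 2 + 3 + 4 + 6 + 3 = 18.
18 falls short of 28, so the answer is No.

No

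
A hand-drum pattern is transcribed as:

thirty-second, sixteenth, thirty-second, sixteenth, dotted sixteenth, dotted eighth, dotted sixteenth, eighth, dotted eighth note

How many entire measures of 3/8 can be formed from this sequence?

2

One bar of 3/8 = 12 thirty-second notes.
Working in thirty-second notes: thirty-second = 1; sixteenth = 2; thirty-second = 1; sixteenth = 2; dotted sixteenth = 3; dotted eighth = 6; dotted sixteenth = 3; eighth = 4; dotted eighth note = 6.
Altogether 1 + 2 + 1 + 2 + 3 + 6 + 3 + 4 + 6 = 28.
28 ÷ 12 = 2 complete bars with 4 left over.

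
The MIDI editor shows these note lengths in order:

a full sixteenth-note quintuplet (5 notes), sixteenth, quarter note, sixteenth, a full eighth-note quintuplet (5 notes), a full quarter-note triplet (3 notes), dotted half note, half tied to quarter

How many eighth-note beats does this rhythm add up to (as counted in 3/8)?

25

One eighth-note beat = 2 sixteenth notes.
Express everything in sixteenth notes: a full sixteenth-note quintuplet (5 notes) (five quintuplet sixteenths span one quarter) = 4; sixteenth = 1; quarter note = 4; sixteenth = 1; a full eighth-note quintuplet (5 notes) (five quintuplet eighths span one half) = 8; a full quarter-note triplet (3 notes) (three triplet quarters span one half) = 8; dotted half note = 12; half tied to quarter (half + quarter) = 12.
Sum: 4 + 1 + 4 + 1 + 8 + 8 + 12 + 12 = 50.
50 ÷ 2 = 25 beats.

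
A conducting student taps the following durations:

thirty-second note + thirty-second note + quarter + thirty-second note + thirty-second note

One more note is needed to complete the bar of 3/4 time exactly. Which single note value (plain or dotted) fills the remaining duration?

dotted quarter note

The bar of 3/4 = 24 thirty-second notes.
Express everything in thirty-second notes: thirty-second note = 1; thirty-second note = 1; quarter = 8; thirty-second note = 1; thirty-second note = 1.
Adding: 1 + 1 + 8 + 1 + 1 = 12.
Remaining: 24 − 12 = 12 thirty-second notes, which is a dotted quarter note.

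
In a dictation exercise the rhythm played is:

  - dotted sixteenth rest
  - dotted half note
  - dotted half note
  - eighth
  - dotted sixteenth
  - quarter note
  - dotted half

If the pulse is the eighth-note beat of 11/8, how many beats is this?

22.5

One eighth-note beat = 4 thirty-second notes.
Convert each value to thirty-second notes: dotted sixteenth rest = 3; dotted half note = 24; dotted half note = 24; eighth = 4; dotted sixteenth = 3; quarter note = 8; dotted half = 24.
Adding: 3 + 24 + 24 + 4 + 3 + 8 + 24 = 90.
90 ÷ 4 = 22.5 beats.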